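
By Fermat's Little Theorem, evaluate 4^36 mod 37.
By Fermat's Little Theorem, 4^{36} ≡ 1 (mod 37) since 37 is prime and gcd(4, 37) = 1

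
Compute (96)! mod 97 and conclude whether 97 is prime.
(96)! mod 97 = 96. Since 96 ≡ -1 (mod 97), 97 is prime.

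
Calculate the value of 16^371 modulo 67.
Using Fermat: 16^{66} ≡ 1 mod 67. 371 ≡ 41 mod 66. So 16^{371} ≡ 16^{41} ≡ 33 mod 67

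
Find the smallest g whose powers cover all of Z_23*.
g = 5. For each prime q|22: 5^{11}≡22, 5^{2}≡2, none ≡ 1, so ord_23(5) = 22 and 5 is a primitive root.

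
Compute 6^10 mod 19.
By repeated squaring (mod 19): 6^{1}≡6, 6^{2}≡17, 6^{4}≡4, 6^{8}≡16. Then 6^{10} = 6^{8+2} ≡ 16 × 17 ≡ 6 (mod 19)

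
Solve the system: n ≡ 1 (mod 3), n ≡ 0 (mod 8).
M = 3 × 8 = 24. M₁ = 8, y₁ ≡ 2 (mod 3). M₂ = 3, y₂ ≡ 3 (mod 8). n = 1×8×2 + 0×3×3 ≡ 16 (mod 24)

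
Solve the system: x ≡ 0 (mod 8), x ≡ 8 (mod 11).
M = 8 × 11 = 88. M₁ = 11, y₁ ≡ 3 (mod 8). M₂ = 8, y₂ ≡ 7 (mod 11). x = 0×11×3 + 8×8×7 ≡ 8 (mod 88)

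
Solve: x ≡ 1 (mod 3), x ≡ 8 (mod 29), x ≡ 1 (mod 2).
M = 3 × 29 × 2 = 174. M₁ = 58, y₁ ≡ 1 (mod 3). M₂ = 6, y₂ ≡ 5 (mod 29). M₃ = 87, y₃ ≡ 1 (mod 2). x = 1×58×1 + 8×6×5 + 1×87×1 ≡ 37 (mod 174)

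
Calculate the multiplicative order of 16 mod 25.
Powers of 16 mod 25: 16^1≡16, 16^2≡6, 16^3≡21, 16^4≡11, 16^5≡1. So the order of 16 is 5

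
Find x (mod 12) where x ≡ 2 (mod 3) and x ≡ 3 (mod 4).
M = 3 × 4 = 12. M₁ = 4, y₁ ≡ 1 (mod 3). M₂ = 3, y₂ ≡ 3 (mod 4). x = 2×4×1 + 3×3×3 ≡ 11 (mod 12)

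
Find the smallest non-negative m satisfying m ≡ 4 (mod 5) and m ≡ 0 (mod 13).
M = 5 × 13 = 65. M₁ = 13, y₁ ≡ 2 (mod 5). M₂ = 5, y₂ ≡ 8 (mod 13). m = 4×13×2 + 0×5×8 ≡ 39 (mod 65)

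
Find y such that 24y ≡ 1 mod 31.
Since 31 is prime, by Fermat 24^(-1) ≡ 24^{29} ≡ 22 mod 31. Verify: 24 × 22 = 528 ≡ 1 mod 31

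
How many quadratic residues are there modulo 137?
For prime 137, there are (p-1)/2 = (137-1)/2 = 68 quadratic residues (excluding 0).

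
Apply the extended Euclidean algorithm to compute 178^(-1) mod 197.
Extended GCD: 178(-83) + 197(75) = 1. So 178^(-1) ≡ -83 ≡ 114 mod 197. Verify: 178 × 114 = 20292 ≡ 1 mod 197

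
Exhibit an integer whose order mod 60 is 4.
47 has order 4 mod 60 since 47^{4} ≡ 1 mod 60 and no smaller power works.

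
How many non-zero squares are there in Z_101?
The squaring map on Z_101* is 2-to-1, so there are (100)/2 = 50 QRs.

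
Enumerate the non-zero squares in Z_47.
QRs mod 47: {1, 2, 3, 4, 6, 7, 8, 9, 12, 14, 16, 17, 18, 21, 24, 25, 27, 28, 32, 34, 36, 37, 42}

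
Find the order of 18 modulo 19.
Powers of 18 mod 19: 18^1≡18, 18^2≡1. So the order of 18 is 2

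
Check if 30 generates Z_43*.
ord_43(30) divides 42. For each prime q|42: 30^{21}≡42, 30^{14}≡6, 30^{6}≡16, none ≡ 1. So 30 has order 42 and is a primitive root mod 43.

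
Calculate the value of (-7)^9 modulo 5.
Using Fermat: (-7)^{4} ≡ 1 (mod 5). 9 ≡ 1 (mod 4). So (-7)^{9} ≡ (-7)^{1} ≡ 3 (mod 5)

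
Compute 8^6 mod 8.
By repeated squaring mod 8: 8^{1}≡0, 8^{2}≡0, 8^{4}≡0. Then 8^{6} = 8^{4+2} ≡ 0 × 0 ≡ 0 mod 8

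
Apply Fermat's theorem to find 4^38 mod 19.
By Fermat: 4^{18} ≡ 1 mod 19. 38 = 2×18 + 2. So 4^{38} ≡ 4^{2} ≡ 16 mod 19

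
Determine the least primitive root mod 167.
g = 5. For each prime q|166: 5^{83}≡166, 5^{2}≡25, none ≡ 1, so ord_167(5) = 166 and 5 is a primitive root.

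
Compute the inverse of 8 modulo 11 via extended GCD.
Extended GCD: 8(-4) + 11(3) = 1. So 8^(-1) ≡ -4 ≡ 7 mod 11. Verify: 8 × 7 = 56 ≡ 1 mod 11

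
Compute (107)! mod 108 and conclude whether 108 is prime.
(107)! mod 108 = 0. Since 0 ≢ -1 (mod 108), 108 is not prime.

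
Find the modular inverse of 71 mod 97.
Since 97 is prime, by Fermat 71^(-1) ≡ 71^{95} ≡ 41 mod 97. Verify: 71 × 41 = 2911 ≡ 1 mod 97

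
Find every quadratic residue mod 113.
Squares in Z_113*: {1, 2, 4, 7, 8, 9, 11, 13, 14, 15, 16, 18, 22, 25, 26, 28, 30, 31, 32, 36, 41, 44, 49, 50, 51, 52, 53, 56, 57, 60, 61, 62, 63, 64, 69, 72, 77, 81, 82, 83, 85, 87, 88, 91, 95, 97, 98, 99, 100, 102, 104, 105, 106, 109, 111, 112}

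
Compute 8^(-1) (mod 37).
Since 37 is prime, by Fermat 8^(-1) ≡ 8^{35} ≡ 14 (mod 37). Verify: 8 × 14 = 112 ≡ 1 (mod 37)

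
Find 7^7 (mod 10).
By repeated squaring (mod 10): 7^{1}≡7, 7^{2}≡9, 7^{4}≡1. Then 7^{7} = 7^{4+2+1} ≡ 1 × 9 × 7 ≡ 3 (mod 10)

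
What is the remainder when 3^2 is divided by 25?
3^{2} = 9 ≡ 9 (mod 25)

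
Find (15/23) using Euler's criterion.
(15/23) = 15^{11} mod 23 = -1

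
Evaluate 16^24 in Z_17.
Using Fermat: 16^{16} ≡ 1 (mod 17). 24 ≡ 8 (mod 16). So 16^{24} ≡ 16^{8} ≡ 1 (mod 17)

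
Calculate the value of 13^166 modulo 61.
Using Fermat: 13^{60} ≡ 1 (mod 61). 166 ≡ 46 (mod 60). So 13^{166} ≡ 13^{46} ≡ 13 (mod 61)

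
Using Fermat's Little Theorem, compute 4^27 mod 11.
By Fermat: 4^{10} ≡ 1 mod 11. 27 = 2×10 + 7. So 4^{27} ≡ 4^{7} ≡ 5 mod 11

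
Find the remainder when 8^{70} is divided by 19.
By Fermat: 8^{18} ≡ 1 (mod 19). 70 = 3×18 + 16. So 8^{70} ≡ 8^{16} ≡ 11 (mod 19)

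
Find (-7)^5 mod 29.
By repeated squaring mod 29: (-7)^{1}≡22, (-7)^{2}≡20, (-7)^{4}≡23. Then (-7)^{5} = (-7)^{4+1} ≡ 23 × 22 ≡ 13 mod 29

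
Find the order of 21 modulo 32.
Powers of 21 mod 32: 21^1≡21, 21^2≡25, 21^3≡13, 21^4≡17, 21^5≡5, 21^6≡9, 21^7≡29, 21^8≡1. So the order of 21 is 8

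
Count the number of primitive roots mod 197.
There are φ(197-1) = φ(196) = 84 primitive roots modulo 197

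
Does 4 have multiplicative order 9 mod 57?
Powers of 4 mod 57: 4^1≡4, 4^2≡16, 4^3≡7, 4^4≡28, 4^5≡55, 4^6≡49, 4^7≡25, 4^8≡43, 4^9≡1. First k with 4^k≡1 is k=9. Yes, ord_57(4) = 9.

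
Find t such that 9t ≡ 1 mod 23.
Since 23 is prime, by Fermat 9^(-1) ≡ 9^{21} ≡ 18 mod 23. Verify: 9 × 18 = 162 ≡ 1 mod 23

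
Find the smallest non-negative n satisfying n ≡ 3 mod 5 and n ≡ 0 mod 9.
M = 5 × 9 = 45. M₁ = 9, y₁ ≡ 4 mod 5. M₂ = 5, y₂ ≡ 2 mod 9. n = 3×9×4 + 0×5×2 ≡ 18 mod 45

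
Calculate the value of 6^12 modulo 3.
By repeated squaring mod 3: 6^{1}≡0, 6^{2}≡0, 6^{4}≡0, 6^{8}≡0. Then 6^{12} = 6^{8+4} ≡ 0 × 0 ≡ 0 mod 3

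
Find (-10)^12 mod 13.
Using Fermat: (-10)^{12} ≡ 1 mod 13. 12 ≡ 0 mod 12. So (-10)^{12} ≡ (-10)^{0} ≡ 1 mod 13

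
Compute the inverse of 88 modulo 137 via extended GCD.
Extended GCD: 88(-14) + 137(9) = 1. So 88^(-1) ≡ -14 ≡ 123 mod 137. Verify: 88 × 123 = 10824 ≡ 1 mod 137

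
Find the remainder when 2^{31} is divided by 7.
By Fermat: 2^{6} ≡ 1 (mod 7). 31 = 5×6 + 1. So 2^{31} ≡ 2^{1} ≡ 2 (mod 7)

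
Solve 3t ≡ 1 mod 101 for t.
Since 101 is prime, by Fermat 3^(-1) ≡ 3^{99} ≡ 34 mod 101. Verify: 3 × 34 = 102 ≡ 1 mod 101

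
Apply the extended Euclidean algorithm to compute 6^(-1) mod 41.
Extended GCD: 6(7) + 41(-1) = 1. So 6^(-1) ≡ 7 mod 41. Verify: 6 × 7 = 42 ≡ 1 mod 41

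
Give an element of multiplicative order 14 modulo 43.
2 has order 14 mod 43 since 2^{14} ≡ 1 (mod 43) and no smaller power works.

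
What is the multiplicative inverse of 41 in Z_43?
Since 43 is prime, by Fermat 41^(-1) ≡ 41^{41} ≡ 21 mod 43. Verify: 41 × 21 = 861 ≡ 1 mod 43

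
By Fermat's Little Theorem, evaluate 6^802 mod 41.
By Fermat: 6^{40} ≡ 1 mod 41. 802 ≡ 2 mod 40. So 6^{802} ≡ 6^{2} ≡ 36 mod 41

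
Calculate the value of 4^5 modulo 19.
By repeated squaring (mod 19): 4^{1}≡4, 4^{2}≡16, 4^{4}≡9. Then 4^{5} = 4^{4+1} ≡ 9 × 4 ≡ 17 (mod 19)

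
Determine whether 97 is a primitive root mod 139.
97^{6} ≡ 1 mod 139 and 6 < 138, so ord_139(97) = 6 ≠ 138 and 97 is not a primitive root.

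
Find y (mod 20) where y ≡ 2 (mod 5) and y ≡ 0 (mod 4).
M = 5 × 4 = 20. M₁ = 4, y₁ ≡ 4 (mod 5). M₂ = 5, y₂ ≡ 1 (mod 4). y = 2×4×4 + 0×5×1 ≡ 12 (mod 20)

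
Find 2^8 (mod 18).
By repeated squaring (mod 18): 2^{1}≡2, 2^{2}≡4, 2^{4}≡16, 2^{8}≡4. So 2^{8} ≡ 4 (mod 18)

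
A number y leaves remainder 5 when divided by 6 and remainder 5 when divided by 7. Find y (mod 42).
M = 6 × 7 = 42. M₁ = 7, y₁ ≡ 1 (mod 6). M₂ = 6, y₂ ≡ 6 (mod 7). y = 5×7×1 + 5×6×6 ≡ 5 (mod 42)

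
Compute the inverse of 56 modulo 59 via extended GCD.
Extended GCD: 56(-20) + 59(19) = 1. So 56^(-1) ≡ -20 ≡ 39 mod 59. Verify: 56 × 39 = 2184 ≡ 1 mod 59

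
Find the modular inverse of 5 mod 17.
Since 17 is prime, by Fermat 5^(-1) ≡ 5^{15} ≡ 7 (mod 17). Verify: 5 × 7 = 35 ≡ 1 (mod 17)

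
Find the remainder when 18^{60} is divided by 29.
By Fermat: 18^{28} ≡ 1 (mod 29). 60 = 2×28 + 4. So 18^{60} ≡ 18^{4} ≡ 25 (mod 29)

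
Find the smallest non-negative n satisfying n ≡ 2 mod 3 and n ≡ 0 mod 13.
M = 3 × 13 = 39. M₁ = 13, y₁ ≡ 1 mod 3. M₂ = 3, y₂ ≡ 9 mod 13. n = 2×13×1 + 0×3×9 ≡ 26 mod 39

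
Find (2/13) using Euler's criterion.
(2/13) = 2^{6} mod 13 = -1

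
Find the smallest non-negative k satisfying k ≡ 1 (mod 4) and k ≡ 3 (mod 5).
M = 4 × 5 = 20. M₁ = 5, y₁ ≡ 1 (mod 4). M₂ = 4, y₂ ≡ 4 (mod 5). k = 1×5×1 + 3×4×4 ≡ 13 (mod 20)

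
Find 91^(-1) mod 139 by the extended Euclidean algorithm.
Extended GCD: 91(55) + 139(-36) = 1. So 91^(-1) ≡ 55 mod 139. Verify: 91 × 55 = 5005 ≡ 1 mod 139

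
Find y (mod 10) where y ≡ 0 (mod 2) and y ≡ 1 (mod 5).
M = 2 × 5 = 10. M₁ = 5, y₁ ≡ 1 (mod 2). M₂ = 2, y₂ ≡ 3 (mod 5). y = 0×5×1 + 1×2×3 ≡ 6 (mod 10)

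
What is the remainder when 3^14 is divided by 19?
By repeated squaring (mod 19): 3^{1}≡3, 3^{2}≡9, 3^{4}≡5, 3^{8}≡6. Then 3^{14} = 3^{8+4+2} ≡ 6 × 5 × 9 ≡ 4 (mod 19)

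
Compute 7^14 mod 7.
By repeated squaring mod 7: 7^{1}≡0, 7^{2}≡0, 7^{4}≡0, 7^{8}≡0. Then 7^{14} = 7^{8+4+2} ≡ 0 × 0 × 0 ≡ 0 mod 7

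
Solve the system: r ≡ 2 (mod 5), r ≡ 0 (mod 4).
M = 5 × 4 = 20. M₁ = 4, y₁ ≡ 4 (mod 5). M₂ = 5, y₂ ≡ 1 (mod 4). r = 2×4×4 + 0×5×1 ≡ 12 (mod 20)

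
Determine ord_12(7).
Powers of 7 mod 12: 7^1≡7, 7^2≡1. Order = 2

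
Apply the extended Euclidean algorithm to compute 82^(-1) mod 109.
Extended GCD: 82(4) + 109(-3) = 1. So 82^(-1) ≡ 4 mod 109. Verify: 82 × 4 = 328 ≡ 1 mod 109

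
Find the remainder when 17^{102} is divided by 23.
By Fermat: 17^{22} ≡ 1 (mod 23). 102 = 4×22 + 14. So 17^{102} ≡ 17^{14} ≡ 9 (mod 23)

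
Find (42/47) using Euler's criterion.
(42/47) = 42^{23} mod 47 = 1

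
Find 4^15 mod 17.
By repeated squaring mod 17: 4^{1}≡4, 4^{2}≡16, 4^{4}≡1, 4^{8}≡1. Then 4^{15} = 4^{8+4+2+1} ≡ 1 × 1 × 16 × 4 ≡ 13 mod 17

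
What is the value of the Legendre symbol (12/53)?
(12/53) = 12^{26} mod 53 = -1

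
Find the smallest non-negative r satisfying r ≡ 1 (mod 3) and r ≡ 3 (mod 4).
M = 3 × 4 = 12. M₁ = 4, y₁ ≡ 1 (mod 3). M₂ = 3, y₂ ≡ 3 (mod 4). r = 1×4×1 + 3×3×3 ≡ 7 (mod 12)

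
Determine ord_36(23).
Powers of 23 mod 36: 23^1≡23, 23^2≡25, 23^3≡35, 23^4≡13, 23^5≡11, 23^6≡1. So the order of 23 is 6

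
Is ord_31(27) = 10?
Powers of 27 mod 31: 27^1≡27, 27^2≡16, 27^3≡29, 27^4≡8, 27^5≡30, 27^6≡4, 27^7≡15, 27^8≡2, 27^9≡23, 27^10≡1. First k with 27^k≡1 is k=10. Yes, ord_31(27) = 10.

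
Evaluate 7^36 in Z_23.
Using Fermat: 7^{22} ≡ 1 (mod 23). 36 ≡ 14 (mod 22). So 7^{36} ≡ 7^{14} ≡ 2 (mod 23)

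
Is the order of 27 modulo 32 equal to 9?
Powers of 27 mod 32: 27^1≡27, 27^2≡25, 27^3≡3, 27^4≡17, 27^5≡11, 27^6≡9, 27^7≡19, 27^8≡1. Already 27^8≡1, so the order is 8 < 9. No, the actual order is 8.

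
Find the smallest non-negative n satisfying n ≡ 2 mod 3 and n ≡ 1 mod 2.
M = 3 × 2 = 6. M₁ = 2, y₁ ≡ 2 mod 3. M₂ = 3, y₂ ≡ 1 mod 2. n = 2×2×2 + 1×3×1 ≡ 5 mod 6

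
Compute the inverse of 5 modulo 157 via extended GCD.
Extended GCD: 5(63) + 157(-2) = 1. So 5^(-1) ≡ 63 mod 157. Verify: 5 × 63 = 315 ≡ 1 mod 157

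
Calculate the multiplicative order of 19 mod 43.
Powers of 19 mod 43: 19^1≡19, 19^2≡17, 19^3≡22, 19^4≡31, 19^5≡30, 19^6≡11, 19^7≡37, 19^8≡15, 19^9≡27, 19^10≡40, 19^11≡29, 19^12≡35, 19^13≡20, 19^14≡36, 19^15≡39, 19^16≡10, 19^17≡18, 19^18≡41, 19^19≡5, 19^20≡9, 19^21≡42, 19^22≡24, 19^23≡26, 19^24≡21, 19^25≡12, 19^26≡13, 19^27≡32, 19^28≡6, 19^29≡28, 19^30≡16, 19^31≡3, 19^32≡14, 19^33≡8, 19^34≡23, 19^35≡7, 19^36≡4, 19^37≡33, 19^38≡25, 19^39≡2, 19^40≡38, 19^41≡34, 19^42≡1. So the order of 19 is 42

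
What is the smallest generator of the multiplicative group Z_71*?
g = 7. For each prime q|70: 7^{35}≡70, 7^{14}≡54, 7^{10}≡45, none ≡ 1, so ord_71(7) = 70 and 7 is a primitive root.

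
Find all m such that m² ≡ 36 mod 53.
The square roots of 36 mod 53 are 47 and 6. Verify: 47² = 2209 ≡ 36 mod 53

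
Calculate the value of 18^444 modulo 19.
Using Fermat: 18^{18} ≡ 1 (mod 19). 444 ≡ 12 (mod 18). So 18^{444} ≡ 18^{12} ≡ 1 (mod 19)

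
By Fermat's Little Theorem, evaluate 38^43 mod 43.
By Fermat: 38^{42} ≡ 1 (mod 43). So 38^{43} = 38^{42} · 38^{1} ≡ 38^{1} ≡ 38 (mod 43)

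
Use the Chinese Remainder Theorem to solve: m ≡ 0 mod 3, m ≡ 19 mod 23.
M = 3 × 23 = 69. M₁ = 23, y₁ ≡ 2 mod 3. M₂ = 3, y₂ ≡ 8 mod 23. m = 0×23×2 + 19×3×8 ≡ 42 mod 69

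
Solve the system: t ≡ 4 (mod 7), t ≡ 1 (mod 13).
M = 7 × 13 = 91. M₁ = 13, y₁ ≡ 6 (mod 7). M₂ = 7, y₂ ≡ 2 (mod 13). t = 4×13×6 + 1×7×2 ≡ 53 (mod 91)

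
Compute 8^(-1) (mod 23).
Since 23 is prime, by Fermat 8^(-1) ≡ 8^{21} ≡ 3 (mod 23). Verify: 8 × 3 = 24 ≡ 1 (mod 23)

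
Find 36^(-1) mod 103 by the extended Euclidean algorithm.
Extended GCD: 36(-20) + 103(7) = 1. So 36^(-1) ≡ -20 ≡ 83 mod 103. Verify: 36 × 83 = 2988 ≡ 1 mod 103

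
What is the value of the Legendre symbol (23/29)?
(23/29) = 23^{14} mod 29 = 1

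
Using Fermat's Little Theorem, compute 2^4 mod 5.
By Fermat's Little Theorem, 2^{4} ≡ 1 (mod 5) since 5 is prime and gcd(2, 5) = 1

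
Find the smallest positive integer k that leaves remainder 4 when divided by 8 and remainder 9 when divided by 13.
M = 8 × 13 = 104. M₁ = 13, y₁ ≡ 5 mod 8. M₂ = 8, y₂ ≡ 5 mod 13. k = 4×13×5 + 9×8×5 ≡ 100 mod 104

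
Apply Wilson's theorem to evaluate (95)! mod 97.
(96)! = (95)! × (96) ≡ -1 mod 97. So (95)! ≡ -1 × (96)^(-1) ≡ (-1)×(-1) = 1 mod 97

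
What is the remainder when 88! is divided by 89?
By Wilson's theorem, (88)! ≡ -1 ≡ 88 (mod 89)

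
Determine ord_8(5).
Powers of 5 mod 8: 5^1≡5, 5^2≡1. ord_8(5) = 2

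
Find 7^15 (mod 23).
By repeated squaring (mod 23): 7^{1}≡7, 7^{2}≡3, 7^{4}≡9, 7^{8}≡12. Then 7^{15} = 7^{8+4+2+1} ≡ 12 × 9 × 3 × 7 ≡ 14 (mod 23)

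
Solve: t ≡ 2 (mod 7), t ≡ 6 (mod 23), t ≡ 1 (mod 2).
M = 7 × 23 × 2 = 322. M₁ = 46, y₁ ≡ 2 (mod 7). M₂ = 14, y₂ ≡ 5 (mod 23). M₃ = 161, y₃ ≡ 1 (mod 2). t = 2×46×2 + 6×14×5 + 1×161×1 ≡ 121 (mod 322)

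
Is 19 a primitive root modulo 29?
ord_29(19) divides 28. For each prime q|28: 19^{14}≡28, 19^{4}≡24, none ≡ 1. So 19 has order 28 and is a primitive root mod 29.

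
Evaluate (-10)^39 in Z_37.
Using Fermat: (-10)^{36} ≡ 1 (mod 37). 39 ≡ 3 (mod 36). So (-10)^{39} ≡ (-10)^{3} ≡ 36 (mod 37)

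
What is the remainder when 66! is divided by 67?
By Wilson's theorem, (66)! ≡ -1 ≡ 66 (mod 67)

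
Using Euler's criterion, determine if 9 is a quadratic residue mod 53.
By Euler's criterion: 9^{26} ≡ 1 (mod 53). Since this equals 1, 9 is a QR.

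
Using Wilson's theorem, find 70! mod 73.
(72)! = (70)! × (71) × (72) ≡ -1 (mod 73). So (70)! ≡ -1 × [(72)(71)]^(-1) ≡ 36 (mod 73)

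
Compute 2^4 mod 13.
2^{4} = 16 ≡ 3 mod 13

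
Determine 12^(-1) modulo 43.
Since 43 is prime, by Fermat 12^(-1) ≡ 12^{41} ≡ 18 mod 43. Verify: 12 × 18 = 216 ≡ 1 mod 43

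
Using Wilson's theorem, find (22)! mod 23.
By Wilson's theorem, (22)! ≡ -1 ≡ 22 mod 23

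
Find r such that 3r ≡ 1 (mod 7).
Since 7 is prime, by Fermat 3^(-1) ≡ 3^{5} ≡ 5 (mod 7). Verify: 3 × 5 = 15 ≡ 1 (mod 7)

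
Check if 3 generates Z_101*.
ord_101(3) divides 100. For each prime q|100: 3^{50}≡100, 3^{20}≡84, none ≡ 1. So 3 has order 100 and is a primitive root mod 101.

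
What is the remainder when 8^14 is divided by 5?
Using Fermat: 8^{4} ≡ 1 mod 5. 14 ≡ 2 mod 4. So 8^{14} ≡ 8^{2} ≡ 4 mod 5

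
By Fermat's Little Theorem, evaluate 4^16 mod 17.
By Fermat's Little Theorem, 4^{16} ≡ 1 mod 17 since 17 is prime and gcd(4, 17) = 1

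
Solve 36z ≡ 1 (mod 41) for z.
Since 41 is prime, by Fermat 36^(-1) ≡ 36^{39} ≡ 8 (mod 41). Verify: 36 × 8 = 288 ≡ 1 (mod 41)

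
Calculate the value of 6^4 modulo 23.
6^{4} = 1296 ≡ 8 (mod 23)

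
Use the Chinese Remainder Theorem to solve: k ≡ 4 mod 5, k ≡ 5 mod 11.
M = 5 × 11 = 55. M₁ = 11, y₁ ≡ 1 mod 5. M₂ = 5, y₂ ≡ 9 mod 11. k = 4×11×1 + 5×5×9 ≡ 49 mod 55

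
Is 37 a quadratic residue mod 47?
By Euler's criterion: 37^{23} ≡ 1 mod 47. Since this equals 1, 37 is a QR.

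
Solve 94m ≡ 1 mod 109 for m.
Since 109 is prime, by Fermat 94^(-1) ≡ 94^{107} ≡ 29 mod 109. Verify: 94 × 29 = 2726 ≡ 1 mod 109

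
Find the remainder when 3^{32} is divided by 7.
By Fermat: 3^{6} ≡ 1 (mod 7). 32 = 5×6 + 2. So 3^{32} ≡ 3^{2} ≡ 2 (mod 7)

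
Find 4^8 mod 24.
By repeated squaring mod 24: 4^{1}≡4, 4^{2}≡16, 4^{4}≡16, 4^{8}≡16. So 4^{8} ≡ 16 mod 24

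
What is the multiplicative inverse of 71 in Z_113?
Since 113 is prime, by Fermat 71^(-1) ≡ 71^{111} ≡ 78 mod 113. Verify: 71 × 78 = 5538 ≡ 1 mod 113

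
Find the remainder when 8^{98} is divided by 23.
By Fermat: 8^{22} ≡ 1 mod 23. 98 = 4×22 + 10. So 8^{98} ≡ 8^{10} ≡ 3 mod 23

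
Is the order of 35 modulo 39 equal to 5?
Powers of 35 mod 39: 35^1≡35, 35^2≡16, 35^3≡14, 35^4≡22, 35^5≡29, 35^6≡1. 35^5≡29≢1, so ord ≠ 5. No, the actual order is 6.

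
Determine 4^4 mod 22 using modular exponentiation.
4^{4} = 256 ≡ 14 (mod 22)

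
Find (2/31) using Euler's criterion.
(2/31) = 2^{15} mod 31 = 1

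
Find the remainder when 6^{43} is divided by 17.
By Fermat: 6^{16} ≡ 1 (mod 17). 43 = 2×16 + 11. So 6^{43} ≡ 6^{11} ≡ 5 (mod 17)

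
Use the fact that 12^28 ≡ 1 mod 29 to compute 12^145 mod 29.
By Fermat: 12^{28} ≡ 1 mod 29. 145 = 5×28 + 5. So 12^{145} ≡ 12^{5} ≡ 12 mod 29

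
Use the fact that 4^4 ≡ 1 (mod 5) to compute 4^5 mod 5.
By Fermat: 4^{4} ≡ 1 (mod 5). So 4^{5} = 4^{4} · 4^{1} ≡ 4^{1} ≡ 4 (mod 5)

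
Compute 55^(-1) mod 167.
Since 167 is prime, by Fermat 55^(-1) ≡ 55^{165} ≡ 82 mod 167. Verify: 55 × 82 = 4510 ≡ 1 mod 167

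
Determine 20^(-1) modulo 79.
Since 79 is prime, by Fermat 20^(-1) ≡ 20^{77} ≡ 4 mod 79. Verify: 20 × 4 = 80 ≡ 1 mod 79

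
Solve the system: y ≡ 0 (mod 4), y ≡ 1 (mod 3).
M = 4 × 3 = 12. M₁ = 3, y₁ ≡ 3 (mod 4). M₂ = 4, y₂ ≡ 1 (mod 3). y = 0×3×3 + 1×4×1 ≡ 4 (mod 12)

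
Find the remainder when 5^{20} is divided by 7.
By Fermat: 5^{6} ≡ 1 (mod 7). 20 = 3×6 + 2. So 5^{20} ≡ 5^{2} ≡ 4 (mod 7)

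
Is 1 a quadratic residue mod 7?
By Euler's criterion: 1^{3} ≡ 1 (mod 7). Since this equals 1, 1 is a QR.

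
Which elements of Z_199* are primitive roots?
There are φ(198) = 60 primitive roots mod 199: {3, 6, 15, 22, 30, 34, 38, 39, 41, 44, 48, 54, 68, 69, 71, 73, 75, 77, 84, 87, 95, 97, 99, 105, 108, 110, 113, 118, 119, 120, 127, 129, 133, 134, 142, 143, 146, 148, 149, 150, 152, 153, 154, 163, 164, 166, 167, 168, 170, 173, 176, 179, 183, 185, 186, 189, 190, 192, 195, 197}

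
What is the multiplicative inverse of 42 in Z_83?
Since 83 is prime, by Fermat 42^(-1) ≡ 42^{81} ≡ 2 mod 83. Verify: 42 × 2 = 84 ≡ 1 mod 83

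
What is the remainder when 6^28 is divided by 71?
By repeated squaring (mod 71): 6^{1}≡6, 6^{2}≡36, 6^{4}≡18, 6^{8}≡40, 6^{16}≡38. Then 6^{28} = 6^{16+8+4} ≡ 38 × 40 × 18 ≡ 25 (mod 71)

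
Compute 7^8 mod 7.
By repeated squaring mod 7: 7^{1}≡0, 7^{2}≡0, 7^{4}≡0, 7^{8}≡0. So 7^{8} ≡ 0 mod 7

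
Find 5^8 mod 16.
By repeated squaring mod 16: 5^{1}≡5, 5^{2}≡9, 5^{4}≡1, 5^{8}≡1. So 5^{8} ≡ 1 mod 16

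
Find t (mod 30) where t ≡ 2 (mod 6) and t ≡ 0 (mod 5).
M = 6 × 5 = 30. M₁ = 5, y₁ ≡ 5 (mod 6). M₂ = 6, y₂ ≡ 1 (mod 5). t = 2×5×5 + 0×6×1 ≡ 20 (mod 30)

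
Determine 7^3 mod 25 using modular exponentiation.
7^{3} = 343 ≡ 18 (mod 25)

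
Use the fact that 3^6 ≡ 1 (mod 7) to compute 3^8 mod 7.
By Fermat: 3^{6} ≡ 1 (mod 7). So 3^{8} = 3^{6} · 3^{2} ≡ 3^{2} ≡ 2 (mod 7)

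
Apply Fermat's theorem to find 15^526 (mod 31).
By Fermat: 15^{30} ≡ 1 (mod 31). 526 ≡ 16 (mod 30). So 15^{526} ≡ 15^{16} ≡ 16 (mod 31)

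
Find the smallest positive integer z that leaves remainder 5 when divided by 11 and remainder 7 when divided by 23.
M = 11 × 23 = 253. M₁ = 23, y₁ ≡ 1 (mod 11). M₂ = 11, y₂ ≡ 21 (mod 23). z = 5×23×1 + 7×11×21 ≡ 214 (mod 253)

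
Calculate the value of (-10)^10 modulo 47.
By repeated squaring mod 47: (-10)^{1}≡37, (-10)^{2}≡6, (-10)^{4}≡36, (-10)^{8}≡27. Then (-10)^{10} = (-10)^{8+2} ≡ 27 × 6 ≡ 21 mod 47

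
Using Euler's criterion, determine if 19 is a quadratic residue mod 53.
By Euler's criterion: 19^{26} ≡ 52 (mod 53). Since this equals -1 (≡ 52), 19 is not a QR.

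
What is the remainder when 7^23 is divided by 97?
By repeated squaring mod 97: 7^{1}≡7, 7^{2}≡49, 7^{4}≡73, 7^{8}≡91, 7^{16}≡36. Then 7^{23} = 7^{16+4+2+1} ≡ 36 × 73 × 49 × 7 ≡ 80 mod 97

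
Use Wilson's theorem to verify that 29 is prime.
(28)! mod 29 = 28. Since this equals -1 (mod 29), Wilson confirms 29 is prime.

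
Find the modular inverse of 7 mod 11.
Since 11 is prime, by Fermat 7^(-1) ≡ 7^{9} ≡ 8 mod 11. Verify: 7 × 8 = 56 ≡ 1 mod 11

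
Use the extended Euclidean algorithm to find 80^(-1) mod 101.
Extended GCD: 80(24) + 101(-19) = 1. So 80^(-1) ≡ 24 (mod 101). Verify: 80 × 24 = 1920 ≡ 1 (mod 101)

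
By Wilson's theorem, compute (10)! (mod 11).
By Wilson's theorem, (10)! ≡ -1 ≡ 10 (mod 11)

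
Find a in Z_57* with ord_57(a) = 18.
2 has order 18 mod 57 since 2^{18} ≡ 1 mod 57 and no smaller power works.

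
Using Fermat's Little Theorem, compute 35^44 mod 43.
By Fermat: 35^{42} ≡ 1 (mod 43). So 35^{44} = 35^{42} · 35^{2} ≡ 35^{2} ≡ 21 (mod 43)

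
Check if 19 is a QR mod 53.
By Euler's criterion: 19^{26} ≡ 52 (mod 53). Since this equals -1 (≡ 52), 19 is not a QR.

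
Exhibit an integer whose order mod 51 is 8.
2 has order 8 mod 51 since 2^{8} ≡ 1 (mod 51) and no smaller power works.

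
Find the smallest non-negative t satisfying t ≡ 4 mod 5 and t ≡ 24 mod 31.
M = 5 × 31 = 155. M₁ = 31, y₁ ≡ 1 mod 5. M₂ = 5, y₂ ≡ 25 mod 31. t = 4×31×1 + 24×5×25 ≡ 24 mod 155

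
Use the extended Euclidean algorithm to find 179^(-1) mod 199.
Extended GCD: 179(-10) + 199(9) = 1. So 179^(-1) ≡ -10 ≡ 189 (mod 199). Verify: 179 × 189 = 33831 ≡ 1 (mod 199)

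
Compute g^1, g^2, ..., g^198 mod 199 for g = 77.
77^1, 77^2, ..., 77^{198} mod 199: [77, 158, 27, 89, 87, 132, 15, 160, 181, 7, 141, 111, 189, 26, 12, 128, 105, 125, 73, 49, 191, 180, 129, 182, 84, 100, 138, 79, 113, 144, 143, 66, 107, 80, 190, 103, 170, 155, 194, 13, 6, 64, 152, 162, 136, 124, 195, 90, 164, 91, 42, 50, 69, 139, 156, 72, 171, 33, 153, 40, 95, 151, 85, 177, 97, 106, 3, 32, 76, 81, 68, 62, 197, 45, 82, 145, 21, 25, 134, 169, 78, 36, 185, 116, 176, 20, 147, 175, 142, 188, 148, 53, 101, 16, 38, 140, 34, 31, 198, 122, 41, 172, 110, 112, 67, 184, 39, 18, 192, 58, 88, 10, 173, 187, 71, 94, 74, 126, 150, 8, 19, 70, 17, 115, 99, 61, 120, 86, 55, 56, 133, 92, 119, 9, 96, 29, 44, 5, 186, 193, 135, 47, 37, 63, 75, 4, 109, 35, 108, 157, 149, 130, 60, 43, 127, 28, 166, 46, 159, 104, 48, 114, 22, 102, 93, 196, 167, 123, 118, 131, 137, 2, 154, 117, 54, 178, 174, 65, 30, 121, 163, 14, 83, 23, 179, 52, 24, 57, 11, 51, 146, 98, 183, 161, 59, 165, 168, 1]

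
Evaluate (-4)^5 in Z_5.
Using Fermat: (-4)^{4} ≡ 1 mod 5. 5 ≡ 1 mod 4. So (-4)^{5} ≡ (-4)^{1} ≡ 1 mod 5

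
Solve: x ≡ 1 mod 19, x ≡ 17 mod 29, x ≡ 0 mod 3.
M = 19 × 29 × 3 = 1653. M₁ = 87, y₁ ≡ 7 mod 19. M₂ = 57, y₂ ≡ 28 mod 29. M₃ = 551, y₃ ≡ 2 mod 3. x = 1×87×7 + 17×57×28 + 0×551×2 ≡ 1293 mod 1653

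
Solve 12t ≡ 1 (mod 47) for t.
Since 47 is prime, by Fermat 12^(-1) ≡ 12^{45} ≡ 4 (mod 47). Verify: 12 × 4 = 48 ≡ 1 (mod 47)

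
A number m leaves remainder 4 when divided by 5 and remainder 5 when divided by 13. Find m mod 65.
M = 5 × 13 = 65. M₁ = 13, y₁ ≡ 2 mod 5. M₂ = 5, y₂ ≡ 8 mod 13. m = 4×13×2 + 5×5×8 ≡ 44 mod 65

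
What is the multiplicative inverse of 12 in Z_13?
Since 13 is prime, by Fermat 12^(-1) ≡ 12^{11} ≡ 12 mod 13. Verify: 12 × 12 = 144 ≡ 1 mod 13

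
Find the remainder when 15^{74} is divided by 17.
By Fermat: 15^{16} ≡ 1 (mod 17). 74 = 4×16 + 10. So 15^{74} ≡ 15^{10} ≡ 4 (mod 17)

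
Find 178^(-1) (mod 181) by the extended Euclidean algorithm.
Extended GCD: 178(60) + 181(-59) = 1. So 178^(-1) ≡ 60 (mod 181). Verify: 178 × 60 = 10680 ≡ 1 (mod 181)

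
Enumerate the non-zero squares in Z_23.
QRs mod 23: {1, 2, 3, 4, 6, 8, 9, 12, 13, 16, 18}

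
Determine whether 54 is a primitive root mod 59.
ord_59(54) divides 58. For each prime q|58: 54^{29}≡58, 54^{2}≡25, none ≡ 1. So 54 has order 58 and is a primitive root mod 59.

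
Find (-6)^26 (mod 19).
Using Fermat: (-6)^{18} ≡ 1 (mod 19). 26 ≡ 8 (mod 18). So (-6)^{26} ≡ (-6)^{8} ≡ 16 (mod 19)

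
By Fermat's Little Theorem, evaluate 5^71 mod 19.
By Fermat: 5^{18} ≡ 1 (mod 19). 71 = 3×18 + 17. So 5^{71} ≡ 5^{17} ≡ 4 (mod 19)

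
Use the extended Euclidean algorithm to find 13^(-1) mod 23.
Extended GCD: 13(-7) + 23(4) = 1. So 13^(-1) ≡ -7 ≡ 16 (mod 23). Verify: 13 × 16 = 208 ≡ 1 (mod 23)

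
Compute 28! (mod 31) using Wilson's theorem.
(30)! = (28)! × (29) × (30) ≡ -1 (mod 31). So (28)! ≡ -1 × [(30)(29)]^(-1) ≡ 15 (mod 31)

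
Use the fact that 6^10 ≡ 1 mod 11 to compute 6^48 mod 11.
By Fermat: 6^{10} ≡ 1 mod 11. 48 = 4×10 + 8. So 6^{48} ≡ 6^{8} ≡ 4 mod 11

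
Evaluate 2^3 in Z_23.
2^{3} = 8 ≡ 8 (mod 23)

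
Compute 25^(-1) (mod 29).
Since 29 is prime, by Fermat 25^(-1) ≡ 25^{27} ≡ 7 (mod 29). Verify: 25 × 7 = 175 ≡ 1 (mod 29)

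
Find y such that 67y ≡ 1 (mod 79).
Since 79 is prime, by Fermat 67^(-1) ≡ 67^{77} ≡ 46 (mod 79). Verify: 67 × 46 = 3082 ≡ 1 (mod 79)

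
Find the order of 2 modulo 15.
Powers of 2 mod 15: 2^1≡2, 2^2≡4, 2^3≡8, 2^4≡1. Order = 4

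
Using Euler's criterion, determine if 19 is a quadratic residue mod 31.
By Euler's criterion: 19^{15} ≡ 1 (mod 31). Since this equals 1, 19 is a QR.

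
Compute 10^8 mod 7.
Using Fermat: 10^{6} ≡ 1 (mod 7). 8 ≡ 2 (mod 6). So 10^{8} ≡ 10^{2} ≡ 2 (mod 7)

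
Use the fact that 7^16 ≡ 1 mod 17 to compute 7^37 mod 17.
By Fermat: 7^{16} ≡ 1 mod 17. 37 = 2×16 + 5. So 7^{37} ≡ 7^{5} ≡ 11 mod 17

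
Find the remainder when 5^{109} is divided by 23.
By Fermat: 5^{22} ≡ 1 mod 23. 109 = 4×22 + 21. So 5^{109} ≡ 5^{21} ≡ 14 mod 23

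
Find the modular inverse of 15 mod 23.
Since 23 is prime, by Fermat 15^(-1) ≡ 15^{21} ≡ 20 (mod 23). Verify: 15 × 20 = 300 ≡ 1 (mod 23)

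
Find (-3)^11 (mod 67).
By repeated squaring (mod 67): (-3)^{1}≡64, (-3)^{2}≡9, (-3)^{4}≡14, (-3)^{8}≡62. Then (-3)^{11} = (-3)^{8+2+1} ≡ 62 × 9 × 64 ≡ 1 (mod 67)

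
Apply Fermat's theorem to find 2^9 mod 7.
By Fermat: 2^{6} ≡ 1 mod 7. So 2^{9} = 2^{6} · 2^{3} ≡ 2^{3} ≡ 1 mod 7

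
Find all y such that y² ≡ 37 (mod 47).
The square roots of 37 mod 47 are 32 and 15. Verify: 32² = 1024 ≡ 37 (mod 47)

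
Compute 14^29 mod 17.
Using Fermat: 14^{16} ≡ 1 mod 17. 29 ≡ 13 mod 16. So 14^{29} ≡ 14^{13} ≡ 5 mod 17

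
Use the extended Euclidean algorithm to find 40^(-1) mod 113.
Extended GCD: 40(-48) + 113(17) = 1. So 40^(-1) ≡ -48 ≡ 65 (mod 113). Verify: 40 × 65 = 2600 ≡ 1 (mod 113)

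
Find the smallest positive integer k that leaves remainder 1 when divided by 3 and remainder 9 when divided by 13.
M = 3 × 13 = 39. M₁ = 13, y₁ ≡ 1 mod 3. M₂ = 3, y₂ ≡ 9 mod 13. k = 1×13×1 + 9×3×9 ≡ 22 mod 39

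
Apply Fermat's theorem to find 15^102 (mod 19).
By Fermat: 15^{18} ≡ 1 (mod 19). 102 = 5×18 + 12. So 15^{102} ≡ 15^{12} ≡ 7 (mod 19)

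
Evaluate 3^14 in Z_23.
By repeated squaring mod 23: 3^{1}≡3, 3^{2}≡9, 3^{4}≡12, 3^{8}≡6. Then 3^{14} = 3^{8+4+2} ≡ 6 × 12 × 9 ≡ 4 mod 23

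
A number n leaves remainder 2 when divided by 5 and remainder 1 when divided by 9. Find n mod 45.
M = 5 × 9 = 45. M₁ = 9, y₁ ≡ 4 mod 5. M₂ = 5, y₂ ≡ 2 mod 9. n = 2×9×4 + 1×5×2 ≡ 37 mod 45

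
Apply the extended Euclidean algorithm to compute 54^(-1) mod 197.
Extended GCD: 54(-62) + 197(17) = 1. So 54^(-1) ≡ -62 ≡ 135 (mod 197). Verify: 54 × 135 = 7290 ≡ 1 (mod 197)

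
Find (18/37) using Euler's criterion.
(18/37) = 18^{18} mod 37 = -1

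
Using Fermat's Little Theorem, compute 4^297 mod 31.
By Fermat: 4^{30} ≡ 1 mod 31. 297 ≡ 27 mod 30. So 4^{297} ≡ 4^{27} ≡ 16 mod 31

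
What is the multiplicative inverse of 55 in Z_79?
Since 79 is prime, by Fermat 55^(-1) ≡ 55^{77} ≡ 23 mod 79. Verify: 55 × 23 = 1265 ≡ 1 mod 79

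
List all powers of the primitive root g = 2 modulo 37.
2^1, 2^2, ..., 2^{36} mod 37: [2, 4, 8, 16, 32, 27, 17, 34, 31, 25, 13, 26, 15, 30, 23, 9, 18, 36, 35, 33, 29, 21, 5, 10, 20, 3, 6, 12, 24, 11, 22, 7, 14, 28, 19, 1]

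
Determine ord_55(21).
Powers of 21 mod 55: 21^1≡21, 21^2≡1. So the order of 21 is 2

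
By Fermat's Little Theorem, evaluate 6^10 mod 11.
By Fermat's Little Theorem, 6^{10} ≡ 1 (mod 11) since 11 is prime and gcd(6, 11) = 1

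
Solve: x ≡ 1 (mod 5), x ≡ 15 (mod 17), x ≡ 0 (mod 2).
M = 5 × 17 × 2 = 170. M₁ = 34, y₁ ≡ 4 (mod 5). M₂ = 10, y₂ ≡ 12 (mod 17). M₃ = 85, y₃ ≡ 1 (mod 2). x = 1×34×4 + 15×10×12 + 0×85×1 ≡ 66 (mod 170)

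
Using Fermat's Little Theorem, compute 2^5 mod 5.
By Fermat: 2^{4} ≡ 1 mod 5. So 2^{5} = 2^{4} · 2^{1} ≡ 2^{1} ≡ 2 mod 5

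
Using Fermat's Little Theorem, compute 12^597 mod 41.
By Fermat: 12^{40} ≡ 1 mod 41. 597 ≡ 37 mod 40. So 12^{597} ≡ 12^{37} ≡ 7 mod 41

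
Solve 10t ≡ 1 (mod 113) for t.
Since 113 is prime, by Fermat 10^(-1) ≡ 10^{111} ≡ 34 (mod 113). Verify: 10 × 34 = 340 ≡ 1 (mod 113)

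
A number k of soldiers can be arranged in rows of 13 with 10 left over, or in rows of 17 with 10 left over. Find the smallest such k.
M = 13 × 17 = 221. M₁ = 17, y₁ ≡ 10 mod 13. M₂ = 13, y₂ ≡ 4 mod 17. k = 10×17×10 + 10×13×4 ≡ 10 mod 221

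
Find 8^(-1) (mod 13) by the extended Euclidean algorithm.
Extended GCD: 8(5) + 13(-3) = 1. So 8^(-1) ≡ 5 (mod 13). Verify: 8 × 5 = 40 ≡ 1 (mod 13)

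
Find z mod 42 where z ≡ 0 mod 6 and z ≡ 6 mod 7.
M = 6 × 7 = 42. M₁ = 7, y₁ ≡ 1 mod 6. M₂ = 6, y₂ ≡ 6 mod 7. z = 0×7×1 + 6×6×6 ≡ 6 mod 42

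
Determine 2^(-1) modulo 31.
Since 31 is prime, by Fermat 2^(-1) ≡ 2^{29} ≡ 16 (mod 31). Verify: 2 × 16 = 32 ≡ 1 (mod 31)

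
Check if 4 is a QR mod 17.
By Euler's criterion: 4^{8} ≡ 1 mod 17. Since this equals 1, 4 is a QR.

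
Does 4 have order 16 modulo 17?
4^{4} ≡ 1 mod 17 and 4 < 16, so ord_17(4) = 4 ≠ 16 and 4 is not a primitive root.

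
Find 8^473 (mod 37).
Using Fermat: 8^{36} ≡ 1 (mod 37). 473 ≡ 5 (mod 36). So 8^{473} ≡ 8^{5} ≡ 23 (mod 37)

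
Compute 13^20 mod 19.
Using Fermat: 13^{18} ≡ 1 (mod 19). 20 ≡ 2 (mod 18). So 13^{20} ≡ 13^{2} ≡ 17 (mod 19)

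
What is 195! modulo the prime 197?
(196)! = (195)! × (196) ≡ -1 mod 197. So (195)! ≡ -1 × (196)^(-1) ≡ (-1)×(-1) = 1 mod 197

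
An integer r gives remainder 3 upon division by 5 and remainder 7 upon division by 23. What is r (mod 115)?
M = 5 × 23 = 115. M₁ = 23, y₁ ≡ 2 (mod 5). M₂ = 5, y₂ ≡ 14 (mod 23). r = 3×23×2 + 7×5×14 ≡ 53 (mod 115)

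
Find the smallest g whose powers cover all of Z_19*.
g = 2. For each prime q|18: 2^{9}≡18, 2^{6}≡7, none ≡ 1, so ord_19(2) = 18 and 2 is a primitive root.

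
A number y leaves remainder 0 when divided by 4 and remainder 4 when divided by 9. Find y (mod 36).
M = 4 × 9 = 36. M₁ = 9, y₁ ≡ 1 (mod 4). M₂ = 4, y₂ ≡ 7 (mod 9). y = 0×9×1 + 4×4×7 ≡ 4 (mod 36)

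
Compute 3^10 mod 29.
By repeated squaring mod 29: 3^{1}≡3, 3^{2}≡9, 3^{4}≡23, 3^{8}≡7. Then 3^{10} = 3^{8+2} ≡ 7 × 9 ≡ 5 mod 29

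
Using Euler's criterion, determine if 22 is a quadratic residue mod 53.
By Euler's criterion: 22^{26} ≡ 52 (mod 53). Since this equals -1 (≡ 52), 22 is not a QR.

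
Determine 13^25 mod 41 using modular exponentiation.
By repeated squaring (mod 41): 13^{1}≡13, 13^{2}≡5, 13^{4}≡25, 13^{8}≡10, 13^{16}≡18. Then 13^{25} = 13^{16+8+1} ≡ 18 × 10 × 13 ≡ 3 (mod 41)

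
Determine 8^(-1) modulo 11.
Since 11 is prime, by Fermat 8^(-1) ≡ 8^{9} ≡ 7 mod 11. Verify: 8 × 7 = 56 ≡ 1 mod 11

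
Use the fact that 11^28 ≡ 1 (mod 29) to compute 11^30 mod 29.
By Fermat: 11^{28} ≡ 1 (mod 29). So 11^{30} = 11^{28} · 11^{2} ≡ 11^{2} ≡ 5 (mod 29)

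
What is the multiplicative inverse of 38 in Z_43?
Since 43 is prime, by Fermat 38^(-1) ≡ 38^{41} ≡ 17 mod 43. Verify: 38 × 17 = 646 ≡ 1 mod 43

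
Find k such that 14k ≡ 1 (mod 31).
Since 31 is prime, by Fermat 14^(-1) ≡ 14^{29} ≡ 20 (mod 31). Verify: 14 × 20 = 280 ≡ 1 (mod 31)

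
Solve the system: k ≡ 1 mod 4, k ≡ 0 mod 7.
M = 4 × 7 = 28. M₁ = 7, y₁ ≡ 3 mod 4. M₂ = 4, y₂ ≡ 2 mod 7. k = 1×7×3 + 0×4×2 ≡ 21 mod 28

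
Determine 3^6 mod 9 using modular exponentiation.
By repeated squaring (mod 9): 3^{1}≡3, 3^{2}≡0, 3^{4}≡0. Then 3^{6} = 3^{4+2} ≡ 0 × 0 ≡ 0 (mod 9)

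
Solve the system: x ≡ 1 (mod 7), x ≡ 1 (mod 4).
M = 7 × 4 = 28. M₁ = 4, y₁ ≡ 2 (mod 7). M₂ = 7, y₂ ≡ 3 (mod 4). x = 1×4×2 + 1×7×3 ≡ 1 (mod 28)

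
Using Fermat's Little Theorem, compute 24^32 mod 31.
By Fermat: 24^{30} ≡ 1 (mod 31). So 24^{32} = 24^{30} · 24^{2} ≡ 24^{2} ≡ 18 (mod 31)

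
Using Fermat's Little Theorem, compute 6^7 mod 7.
By Fermat: 6^{6} ≡ 1 (mod 7). So 6^{7} = 6^{6} · 6^{1} ≡ 6^{1} ≡ 6 (mod 7)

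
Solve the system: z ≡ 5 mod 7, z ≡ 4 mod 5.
M = 7 × 5 = 35. M₁ = 5, y₁ ≡ 3 mod 7. M₂ = 7, y₂ ≡ 3 mod 5. z = 5×5×3 + 4×7×3 ≡ 19 mod 35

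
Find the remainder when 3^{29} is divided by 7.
By Fermat: 3^{6} ≡ 1 mod 7. 29 = 4×6 + 5. So 3^{29} ≡ 3^{5} ≡ 5 mod 7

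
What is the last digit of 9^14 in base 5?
Using Fermat: 9^{4} ≡ 1 mod 5. 14 ≡ 2 mod 4. So 9^{14} ≡ 9^{2} ≡ 1 mod 5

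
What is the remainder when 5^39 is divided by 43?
By repeated squaring mod 43: 5^{1}≡5, 5^{2}≡25, 5^{4}≡23, 5^{8}≡13, 5^{16}≡40, 5^{32}≡9. Then 5^{39} = 5^{32+4+2+1} ≡ 9 × 23 × 25 × 5 ≡ 32 mod 43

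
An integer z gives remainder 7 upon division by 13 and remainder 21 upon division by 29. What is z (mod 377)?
M = 13 × 29 = 377. M₁ = 29, y₁ ≡ 9 (mod 13). M₂ = 13, y₂ ≡ 9 (mod 29). z = 7×29×9 + 21×13×9 ≡ 137 (mod 377)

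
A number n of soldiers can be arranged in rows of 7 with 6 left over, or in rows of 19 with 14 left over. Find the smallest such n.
M = 7 × 19 = 133. M₁ = 19, y₁ ≡ 3 mod 7. M₂ = 7, y₂ ≡ 11 mod 19. n = 6×19×3 + 14×7×11 ≡ 90 mod 133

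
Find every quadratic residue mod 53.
Quadratic residues modulo 53: {1, 4, 6, 7, 9, 10, 11, 13, 15, 16, 17, 24, 25, 28, 29, 36, 37, 38, 40, 42, 43, 44, 46, 47, 49, 52}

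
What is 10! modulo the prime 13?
(12)! = (10)! × (11) × (12) ≡ -1 (mod 13). So (10)! ≡ -1 × [(12)(11)]^(-1) ≡ 6 (mod 13)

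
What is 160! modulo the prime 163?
(162)! = (160)! × (161) × (162) ≡ -1 (mod 163). So (160)! ≡ -1 × [(162)(161)]^(-1) ≡ 81 (mod 163)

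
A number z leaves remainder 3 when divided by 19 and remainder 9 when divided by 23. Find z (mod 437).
M = 19 × 23 = 437. M₁ = 23, y₁ ≡ 5 (mod 19). M₂ = 19, y₂ ≡ 17 (mod 23). z = 3×23×5 + 9×19×17 ≡ 193 (mod 437)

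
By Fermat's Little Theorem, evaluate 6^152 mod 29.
By Fermat: 6^{28} ≡ 1 mod 29. 152 = 5×28 + 12. So 6^{152} ≡ 6^{12} ≡ 25 mod 29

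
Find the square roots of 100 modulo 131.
The square roots of 100 mod 131 are 121 and 10. Verify: 121² = 14641 ≡ 100 (mod 131)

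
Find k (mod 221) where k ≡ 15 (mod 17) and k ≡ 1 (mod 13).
M = 17 × 13 = 221. M₁ = 13, y₁ ≡ 4 (mod 17). M₂ = 17, y₂ ≡ 10 (mod 13). k = 15×13×4 + 1×17×10 ≡ 66 (mod 221)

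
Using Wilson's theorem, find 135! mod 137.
(136)! = (135)! × (136) ≡ -1 (mod 137). So (135)! ≡ -1 × (136)^(-1) ≡ (-1)×(-1) = 1 (mod 137)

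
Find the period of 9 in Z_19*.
Powers of 9 mod 19: 9^1≡9, 9^2≡5, 9^3≡7, 9^4≡6, 9^5≡16, 9^6≡11, 9^7≡4, 9^8≡17, 9^9≡1. Order = 9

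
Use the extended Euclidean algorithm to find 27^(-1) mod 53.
Extended GCD: 27(2) + 53(-1) = 1. So 27^(-1) ≡ 2 mod 53. Verify: 27 × 2 = 54 ≡ 1 mod 53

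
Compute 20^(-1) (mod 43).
Since 43 is prime, by Fermat 20^(-1) ≡ 20^{41} ≡ 28 (mod 43). Verify: 20 × 28 = 560 ≡ 1 (mod 43)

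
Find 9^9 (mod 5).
Using Fermat: 9^{4} ≡ 1 (mod 5). 9 ≡ 1 (mod 4). So 9^{9} ≡ 9^{1} ≡ 4 (mod 5)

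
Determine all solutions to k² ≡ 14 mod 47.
The square roots of 14 mod 47 are 25 and 22. Verify: 25² = 625 ≡ 14 mod 47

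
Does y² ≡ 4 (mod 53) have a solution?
By Euler's criterion: 4^{26} ≡ 1 (mod 53). Since this equals 1, 4 is a QR.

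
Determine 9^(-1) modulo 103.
Since 103 is prime, by Fermat 9^(-1) ≡ 9^{101} ≡ 23 mod 103. Verify: 9 × 23 = 207 ≡ 1 mod 103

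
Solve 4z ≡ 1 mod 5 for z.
Since 5 is prime, by Fermat 4^(-1) ≡ 4^{3} ≡ 4 mod 5. Verify: 4 × 4 = 16 ≡ 1 mod 5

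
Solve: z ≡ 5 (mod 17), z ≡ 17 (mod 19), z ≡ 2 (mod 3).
M = 17 × 19 × 3 = 969. M₁ = 57, y₁ ≡ 3 (mod 17). M₂ = 51, y₂ ≡ 3 (mod 19). M₃ = 323, y₃ ≡ 2 (mod 3). z = 5×57×3 + 17×51×3 + 2×323×2 ≡ 872 (mod 969)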